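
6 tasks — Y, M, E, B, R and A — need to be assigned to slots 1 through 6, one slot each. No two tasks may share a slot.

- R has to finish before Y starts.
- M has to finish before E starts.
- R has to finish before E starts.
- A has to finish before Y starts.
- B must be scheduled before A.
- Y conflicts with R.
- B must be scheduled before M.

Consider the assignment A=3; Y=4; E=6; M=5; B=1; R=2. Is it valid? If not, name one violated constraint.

Yes

B must be scheduled before M — holds.
Y conflicts with R — holds.
R has to finish before Y starts — holds.
No two tasks may share a slot — holds.
A has to finish before Y starts — holds.
B must be scheduled before A — holds.
R has to finish before E starts — holds.
M has to finish before E starts — holds.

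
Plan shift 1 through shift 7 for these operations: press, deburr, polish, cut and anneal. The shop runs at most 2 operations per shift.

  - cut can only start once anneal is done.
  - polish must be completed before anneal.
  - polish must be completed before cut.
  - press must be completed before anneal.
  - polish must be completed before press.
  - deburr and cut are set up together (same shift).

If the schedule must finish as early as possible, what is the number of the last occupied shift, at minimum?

The precedence chain requires at least 4 distinct shifts.
With at most 2 per shift and 5 operations, at least 3 shifts are needed.
4 works (last occupied shift: shift 4): for example anneal in shift 3; cut in shift 4; deburr in shift 4; polish in shift 1; press in shift 2.

4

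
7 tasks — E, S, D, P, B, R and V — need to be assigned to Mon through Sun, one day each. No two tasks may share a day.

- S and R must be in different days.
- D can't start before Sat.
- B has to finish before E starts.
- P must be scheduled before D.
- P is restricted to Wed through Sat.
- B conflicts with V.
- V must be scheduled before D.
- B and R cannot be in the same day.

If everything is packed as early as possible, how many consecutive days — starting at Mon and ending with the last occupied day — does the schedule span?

The precedence chain requires at least 2 distinct days.
With at most 1 per day and 7 tasks, at least 7 days are needed.
D can't be placed before Sat — that is day 6 counting from Mon — so the schedule must run through at least 6 days.
7 works (last occupied day: Sun): for example V=Thu; B=Mon; E=Tue; D=Sat; P=Wed; R=Sun; S=Fri.

7 days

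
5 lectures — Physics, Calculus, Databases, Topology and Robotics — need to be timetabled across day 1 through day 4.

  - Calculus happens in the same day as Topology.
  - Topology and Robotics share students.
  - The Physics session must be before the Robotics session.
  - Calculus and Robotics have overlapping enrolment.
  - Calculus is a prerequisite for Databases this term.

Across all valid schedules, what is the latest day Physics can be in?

Downstream work caps Physics at day 3.
Physics at day 3 is achievable: Physics in day 3; Robotics in day 4; Topology in day 1; Databases in day 2; Calculus in day 1.

day 3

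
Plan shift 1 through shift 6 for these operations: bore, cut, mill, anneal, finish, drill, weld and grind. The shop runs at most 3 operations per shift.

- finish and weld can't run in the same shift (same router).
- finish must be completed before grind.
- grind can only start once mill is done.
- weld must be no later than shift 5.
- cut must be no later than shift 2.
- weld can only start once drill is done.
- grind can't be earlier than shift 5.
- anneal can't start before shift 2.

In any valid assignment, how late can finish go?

Downstream work caps finish at shift 5.
finish at shift 5 is achievable: cut in shift 1; grind in shift 6; finish in shift 5; bore in shift 2; weld in shift 2; drill in shift 1; mill in shift 1; anneal in shift 2.

shift 5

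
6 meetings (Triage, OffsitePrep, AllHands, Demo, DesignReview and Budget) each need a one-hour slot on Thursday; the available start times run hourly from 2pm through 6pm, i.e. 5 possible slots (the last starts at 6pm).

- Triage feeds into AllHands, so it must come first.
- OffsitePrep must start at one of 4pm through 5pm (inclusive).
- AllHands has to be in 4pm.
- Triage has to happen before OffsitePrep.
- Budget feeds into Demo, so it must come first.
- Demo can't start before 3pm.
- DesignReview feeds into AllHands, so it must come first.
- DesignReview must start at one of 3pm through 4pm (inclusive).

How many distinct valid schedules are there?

Splitting on Triage: it can be 2pm (20), 3pm (20). Listing each branch's schedules as (OffsitePrep, AllHands, Demo, DesignReview, Budget):
Triage=2pm: (4pm,4pm,3pm,3pm,2pm) (4pm,4pm,4pm,3pm,2pm) (4pm,4pm,4pm,3pm,3pm) (4pm,4pm,5pm,3pm,2pm) (4pm,4pm,5pm,3pm,3pm) (4pm,4pm,5pm,3pm,4pm) (4pm,4pm,6pm,3pm,2pm) (4pm,4pm,6pm,3pm,3pm) (4pm,4pm,6pm,3pm,4pm) (4pm,4pm,6pm,3pm,5pm) (5pm,4pm,3pm,3pm,2pm) (5pm,4pm,4pm,3pm,2pm) (5pm,4pm,4pm,3pm,3pm) (5pm,4pm,5pm,3pm,2pm) (5pm,4pm,5pm,3pm,3pm) (5pm,4pm,5pm,3pm,4pm) (5pm,4pm,6pm,3pm,2pm) (5pm,4pm,6pm,3pm,3pm) (5pm,4pm,6pm,3pm,4pm) (5pm,4pm,6pm,3pm,5pm) — 20.
Triage=3pm: (4pm,4pm,3pm,3pm,2pm) (4pm,4pm,4pm,3pm,2pm) (4pm,4pm,4pm,3pm,3pm) (4pm,4pm,5pm,3pm,2pm) (4pm,4pm,5pm,3pm,3pm) (4pm,4pm,5pm,3pm,4pm) (4pm,4pm,6pm,3pm,2pm) (4pm,4pm,6pm,3pm,3pm) (4pm,4pm,6pm,3pm,4pm) (4pm,4pm,6pm,3pm,5pm) (5pm,4pm,3pm,3pm,2pm) (5pm,4pm,4pm,3pm,2pm) (5pm,4pm,4pm,3pm,3pm) (5pm,4pm,5pm,3pm,2pm) (5pm,4pm,5pm,3pm,3pm) (5pm,4pm,5pm,3pm,4pm) (5pm,4pm,6pm,3pm,2pm) (5pm,4pm,6pm,3pm,3pm) (5pm,4pm,6pm,3pm,4pm) (5pm,4pm,6pm,3pm,5pm) — 20.
Summing: 20 + 20 = 40.

40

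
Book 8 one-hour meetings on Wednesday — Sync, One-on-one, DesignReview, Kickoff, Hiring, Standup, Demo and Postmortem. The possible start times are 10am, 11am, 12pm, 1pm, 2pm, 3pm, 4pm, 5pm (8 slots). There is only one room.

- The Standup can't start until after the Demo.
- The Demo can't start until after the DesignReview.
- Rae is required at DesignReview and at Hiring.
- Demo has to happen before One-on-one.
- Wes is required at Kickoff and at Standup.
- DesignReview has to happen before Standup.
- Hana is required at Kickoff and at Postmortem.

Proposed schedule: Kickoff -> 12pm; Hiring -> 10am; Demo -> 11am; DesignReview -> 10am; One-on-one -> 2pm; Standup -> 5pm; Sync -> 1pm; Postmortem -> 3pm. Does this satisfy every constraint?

Demo has to happen before One-on-one — holds.
Wes is required at Kickoff and at Standup — holds.
DesignReview has to happen before Standup — holds.
Rae is required at DesignReview and at Hiring — violated.
There is only one room — violated.
The Standup can't start until after the Demo — holds.
Hana is required at Kickoff and at Postmortem — holds.
The Demo can't start until after the DesignReview — holds.

Invalid. Rae is required at DesignReview and at Hiring.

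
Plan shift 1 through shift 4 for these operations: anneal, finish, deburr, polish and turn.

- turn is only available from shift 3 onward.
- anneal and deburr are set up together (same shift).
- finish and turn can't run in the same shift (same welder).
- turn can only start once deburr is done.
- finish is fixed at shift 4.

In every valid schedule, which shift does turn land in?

shift 3

turn's window is shift 3–shift 4.
finish is fixed at shift 4, and turn can't share a shift with finish.
So turn must be shift 3.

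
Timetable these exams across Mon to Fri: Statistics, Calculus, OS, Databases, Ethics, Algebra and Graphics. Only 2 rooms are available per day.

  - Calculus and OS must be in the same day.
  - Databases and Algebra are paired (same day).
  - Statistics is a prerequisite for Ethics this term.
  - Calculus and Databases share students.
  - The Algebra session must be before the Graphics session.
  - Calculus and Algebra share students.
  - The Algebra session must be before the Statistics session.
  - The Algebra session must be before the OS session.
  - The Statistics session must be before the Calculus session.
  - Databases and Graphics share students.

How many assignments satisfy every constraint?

28

Splitting on Statistics: it can be Tue (18), Wed (10). Listing each branch's schedules as (Calculus, OS, Databases, Ethics, Algebra, Graphics):
Statistics=Tue: (Wed,Wed,Mon,Thu,Mon,Tue) (Wed,Wed,Mon,Thu,Mon,Thu) (Wed,Wed,Mon,Thu,Mon,Fri) (Wed,Wed,Mon,Fri,Mon,Tue) (Wed,Wed,Mon,Fri,Mon,Thu) (Wed,Wed,Mon,Fri,Mon,Fri) (Thu,Thu,Mon,Wed,Mon,Tue) (Thu,Thu,Mon,Wed,Mon,Wed) (Thu,Thu,Mon,Wed,Mon,Fri) (Thu,Thu,Mon,Fri,Mon,Tue) (Thu,Thu,Mon,Fri,Mon,Wed) (Thu,Thu,Mon,Fri,Mon,Fri) (Fri,Fri,Mon,Wed,Mon,Tue) (Fri,Fri,Mon,Wed,Mon,Wed) (Fri,Fri,Mon,Wed,Mon,Thu) (Fri,Fri,Mon,Thu,Mon,Tue) (Fri,Fri,Mon,Thu,Mon,Wed) (Fri,Fri,Mon,Thu,Mon,Thu) — 18.
Statistics=Wed: (Thu,Thu,Mon,Fri,Mon,Tue) (Thu,Thu,Mon,Fri,Mon,Wed) (Thu,Thu,Mon,Fri,Mon,Fri) (Thu,Thu,Tue,Fri,Tue,Wed) (Thu,Thu,Tue,Fri,Tue,Fri) (Fri,Fri,Mon,Thu,Mon,Tue) (Fri,Fri,Mon,Thu,Mon,Wed) (Fri,Fri,Mon,Thu,Mon,Thu) (Fri,Fri,Tue,Thu,Tue,Wed) (Fri,Fri,Tue,Thu,Tue,Thu) — 10.
Summing: 18 + 10 = 28.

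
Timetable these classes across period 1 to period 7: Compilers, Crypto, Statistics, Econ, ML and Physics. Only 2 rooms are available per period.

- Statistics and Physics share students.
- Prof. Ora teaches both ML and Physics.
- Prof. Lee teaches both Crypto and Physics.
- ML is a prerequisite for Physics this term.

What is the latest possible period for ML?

period 6

Downstream work caps ML at period 6.
ML at period 6 is achievable: Physics=period 7; Econ=period 2; Compilers=period 1; Statistics=period 2; Crypto=period 1; ML=period 6.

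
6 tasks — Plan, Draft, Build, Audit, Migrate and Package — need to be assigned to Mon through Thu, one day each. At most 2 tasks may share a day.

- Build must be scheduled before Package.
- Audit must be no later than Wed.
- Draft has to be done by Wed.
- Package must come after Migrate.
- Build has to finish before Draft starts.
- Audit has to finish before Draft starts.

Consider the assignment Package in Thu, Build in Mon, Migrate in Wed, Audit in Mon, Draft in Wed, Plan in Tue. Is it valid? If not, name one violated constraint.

Audit has to finish before Draft starts — holds.
At most 2 tasks may share a day — holds.
Build must be scheduled before Package — holds.
Audit must be no later than Wed — holds.
Draft has to be done by Wed — holds.
Build has to finish before Draft starts — holds.
Package must come after Migrate — holds.

Yes, all constraints hold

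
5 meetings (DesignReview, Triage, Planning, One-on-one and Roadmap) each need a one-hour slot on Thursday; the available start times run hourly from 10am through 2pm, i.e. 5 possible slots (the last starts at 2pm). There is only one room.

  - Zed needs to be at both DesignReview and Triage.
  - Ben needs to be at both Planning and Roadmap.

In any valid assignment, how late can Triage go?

2pm

Triage at 2pm is achievable: Roadmap=1pm; Triage=2pm; Planning=11am; One-on-one=12pm; DesignReview=10am.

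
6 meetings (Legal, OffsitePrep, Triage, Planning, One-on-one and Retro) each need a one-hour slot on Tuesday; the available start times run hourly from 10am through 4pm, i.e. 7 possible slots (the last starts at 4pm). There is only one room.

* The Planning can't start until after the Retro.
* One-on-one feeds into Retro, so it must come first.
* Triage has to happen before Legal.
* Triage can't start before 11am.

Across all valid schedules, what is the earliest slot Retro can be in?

11am

Precedence pushes Retro to at least 11am; downstream work caps Retro at 3pm.
Retro at 11am is achievable: OffsitePrep=3pm, Legal=1pm, Planning=2pm, One-on-one=10am, Retro=11am, Triage=12pm.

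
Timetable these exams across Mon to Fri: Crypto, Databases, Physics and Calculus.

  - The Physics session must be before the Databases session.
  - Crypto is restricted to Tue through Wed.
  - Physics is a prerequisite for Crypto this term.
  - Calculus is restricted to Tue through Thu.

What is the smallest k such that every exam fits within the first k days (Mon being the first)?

2

The precedence chain requires at least 2 distinct days.
2 works (last occupied day: Tue): for example Crypto in Tue, Physics in Mon, Databases in Tue, Calculus in Tue.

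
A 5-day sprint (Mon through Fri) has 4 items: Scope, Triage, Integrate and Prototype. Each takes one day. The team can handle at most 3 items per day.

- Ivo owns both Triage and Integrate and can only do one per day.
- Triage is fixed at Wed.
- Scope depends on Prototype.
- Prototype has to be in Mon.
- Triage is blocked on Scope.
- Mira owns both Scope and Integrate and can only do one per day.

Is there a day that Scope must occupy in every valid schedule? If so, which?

Prototype is fixed at Mon and must come before Scope, so Scope is at least Tue.
Triage is fixed at Wed and must come after Scope, so Scope is at most Tue.
So Scope must be Tue.

Tue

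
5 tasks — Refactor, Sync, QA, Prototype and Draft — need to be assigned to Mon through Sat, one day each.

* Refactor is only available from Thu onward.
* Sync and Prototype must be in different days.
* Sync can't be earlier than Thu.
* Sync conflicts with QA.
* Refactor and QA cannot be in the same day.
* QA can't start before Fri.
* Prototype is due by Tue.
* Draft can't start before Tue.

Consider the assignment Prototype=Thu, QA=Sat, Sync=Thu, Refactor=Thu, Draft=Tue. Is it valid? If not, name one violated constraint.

Refactor is only available from Thu onward — holds.
Prototype is due by Tue — violated.
Draft can't start before Tue — holds.
Sync can't be earlier than Thu — holds.
QA can't start before Fri — holds.
Sync and Prototype must be in different days — violated.
Refactor and QA cannot be in the same day — holds.
Sync conflicts with QA — holds.

Invalid. Sync and Prototype must be in different days.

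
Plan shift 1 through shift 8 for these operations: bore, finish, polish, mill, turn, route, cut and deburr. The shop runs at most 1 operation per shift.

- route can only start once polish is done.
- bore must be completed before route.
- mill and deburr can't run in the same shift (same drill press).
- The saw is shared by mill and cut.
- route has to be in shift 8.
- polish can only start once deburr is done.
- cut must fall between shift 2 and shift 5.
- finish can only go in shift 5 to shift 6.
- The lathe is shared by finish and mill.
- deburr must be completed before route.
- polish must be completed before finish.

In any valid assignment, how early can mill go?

mill at shift 1 is achievable: cut=shift 2, finish=shift 5, polish=shift 4, mill=shift 1, deburr=shift 3, bore=shift 6, route=shift 8, turn=shift 7.

shift 1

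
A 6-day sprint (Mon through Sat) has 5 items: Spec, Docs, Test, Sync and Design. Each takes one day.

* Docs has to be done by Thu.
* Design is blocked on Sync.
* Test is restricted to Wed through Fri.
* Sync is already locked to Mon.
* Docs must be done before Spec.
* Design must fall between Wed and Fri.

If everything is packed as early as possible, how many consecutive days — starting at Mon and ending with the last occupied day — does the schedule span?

The precedence chain requires at least 2 distinct days.
Test can't be placed before Wed — that is day 3 counting from Mon — so the schedule must run through at least 3 days.
3 works (last occupied day: Wed): for example Design=Wed; Sync=Mon; Test=Wed; Spec=Tue; Docs=Mon.

3 days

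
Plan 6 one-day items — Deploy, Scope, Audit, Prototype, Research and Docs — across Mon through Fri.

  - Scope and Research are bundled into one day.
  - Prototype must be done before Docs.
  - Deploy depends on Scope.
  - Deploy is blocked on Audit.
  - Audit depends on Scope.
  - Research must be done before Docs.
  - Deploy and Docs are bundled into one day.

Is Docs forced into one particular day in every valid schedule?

Docs can be Wed (e.g. Audit=Tue; Docs=Wed; Research=Mon; Prototype=Mon; Deploy=Wed; Scope=Mon) or Thu (e.g. Audit=Tue, Docs=Thu, Scope=Mon, Deploy=Thu, Research=Mon, Prototype=Mon).

No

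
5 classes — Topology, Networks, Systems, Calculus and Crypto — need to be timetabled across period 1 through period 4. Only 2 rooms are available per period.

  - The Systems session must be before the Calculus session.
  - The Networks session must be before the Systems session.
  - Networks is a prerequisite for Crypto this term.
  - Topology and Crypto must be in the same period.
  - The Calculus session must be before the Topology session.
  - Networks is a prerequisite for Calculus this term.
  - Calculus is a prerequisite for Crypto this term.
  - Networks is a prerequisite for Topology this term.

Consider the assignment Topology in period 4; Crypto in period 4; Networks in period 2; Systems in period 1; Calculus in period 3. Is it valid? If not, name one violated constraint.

Invalid. The Networks session must be before the Systems session.

The Networks session must be before the Systems session — violated.
Calculus is a prerequisite for Crypto this term — holds.
Only 2 rooms are available per period — holds.
Networks is a prerequisite for Crypto this term — holds.
Networks is a prerequisite for Calculus this term — holds.
Networks is a prerequisite for Topology this term — holds.
The Calculus session must be before the Topology session — holds.
The Systems session must be before the Calculus session — holds.
Topology and Crypto must be in the same period — holds.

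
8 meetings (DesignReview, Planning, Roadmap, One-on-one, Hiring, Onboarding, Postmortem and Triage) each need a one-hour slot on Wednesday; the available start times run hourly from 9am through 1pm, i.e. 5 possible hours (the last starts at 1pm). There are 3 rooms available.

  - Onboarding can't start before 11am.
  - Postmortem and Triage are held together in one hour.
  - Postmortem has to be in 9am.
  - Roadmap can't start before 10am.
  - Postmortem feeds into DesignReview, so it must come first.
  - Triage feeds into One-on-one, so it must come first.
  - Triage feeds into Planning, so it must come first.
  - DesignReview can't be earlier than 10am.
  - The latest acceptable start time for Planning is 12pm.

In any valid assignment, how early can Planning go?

Precedence pushes Planning to at least 10am; Planning's own window allows nothing later than 12pm.
Planning at 10am is achievable: Onboarding -> 11am; Triage -> 9am; DesignReview -> 10am; Roadmap -> 10am; Hiring -> 9am; One-on-one -> 11am; Planning -> 10am; Postmortem -> 9am.

10am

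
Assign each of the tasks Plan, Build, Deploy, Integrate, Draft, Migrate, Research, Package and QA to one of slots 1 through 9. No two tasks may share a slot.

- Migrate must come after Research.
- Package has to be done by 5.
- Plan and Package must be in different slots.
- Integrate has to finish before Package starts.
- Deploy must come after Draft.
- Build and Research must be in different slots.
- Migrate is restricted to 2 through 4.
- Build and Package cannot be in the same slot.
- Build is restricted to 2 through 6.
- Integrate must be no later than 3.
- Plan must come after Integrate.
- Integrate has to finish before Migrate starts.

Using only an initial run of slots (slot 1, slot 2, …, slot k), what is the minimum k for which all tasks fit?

The precedence chain requires at least 2 distinct slots.
With at most 1 per slot and 9 tasks, at least 9 slots are needed.
9 works (last occupied slot: 9): for example QA in 9; Migrate in 3; Plan in 6; Package in 4; Research in 2; Integrate in 1; Build in 5; Deploy in 8; Draft in 7.

9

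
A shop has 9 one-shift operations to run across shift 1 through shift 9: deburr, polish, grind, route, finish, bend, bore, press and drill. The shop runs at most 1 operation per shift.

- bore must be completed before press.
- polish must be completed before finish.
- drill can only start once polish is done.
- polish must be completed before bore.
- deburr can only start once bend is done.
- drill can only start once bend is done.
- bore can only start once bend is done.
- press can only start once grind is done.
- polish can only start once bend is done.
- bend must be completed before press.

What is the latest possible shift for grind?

Downstream work caps grind at shift 8.
grind at shift 8 is achievable: route in shift 7, press in shift 9, deburr in shift 5, grind in shift 8, polish in shift 2, bend in shift 1, bore in shift 3, finish in shift 6, drill in shift 4.

shift 8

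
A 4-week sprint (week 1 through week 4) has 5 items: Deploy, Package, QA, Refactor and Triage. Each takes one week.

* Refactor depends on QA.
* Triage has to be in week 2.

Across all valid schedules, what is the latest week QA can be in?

Downstream work caps QA at week 3.
QA at week 3 is achievable: QA=week 3; Package=week 1; Deploy=week 1; Refactor=week 4; Triage=week 2.

week 3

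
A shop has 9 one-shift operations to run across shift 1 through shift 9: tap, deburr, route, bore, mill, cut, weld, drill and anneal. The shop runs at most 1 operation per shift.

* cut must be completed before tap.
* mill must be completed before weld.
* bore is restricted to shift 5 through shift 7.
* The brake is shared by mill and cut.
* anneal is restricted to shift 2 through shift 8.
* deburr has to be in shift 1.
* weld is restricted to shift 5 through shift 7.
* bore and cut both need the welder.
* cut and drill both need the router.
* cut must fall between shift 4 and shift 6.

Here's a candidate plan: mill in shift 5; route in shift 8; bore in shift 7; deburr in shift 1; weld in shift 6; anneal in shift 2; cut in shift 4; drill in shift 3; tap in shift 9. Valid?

bore is restricted to shift 5 through shift 7 — holds.
weld is restricted to shift 5 through shift 7 — holds.
deburr has to be in shift 1 — holds.
The shop runs at most 1 operation per shift — holds.
cut must be completed before tap — holds.
bore and cut both need the welder — holds.
cut must fall between shift 4 and shift 6 — holds.
The brake is shared by mill and cut — holds.
anneal is restricted to shift 2 through shift 8 — holds.
cut and drill both need the router — holds.
mill must be completed before weld — holds.

Yes, all constraints hold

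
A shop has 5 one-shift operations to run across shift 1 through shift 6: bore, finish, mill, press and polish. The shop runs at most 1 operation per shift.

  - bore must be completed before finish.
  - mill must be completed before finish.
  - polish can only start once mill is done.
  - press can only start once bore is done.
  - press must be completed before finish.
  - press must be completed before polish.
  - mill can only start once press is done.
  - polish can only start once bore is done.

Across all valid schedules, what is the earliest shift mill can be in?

Precedence pushes mill to at least shift 3; downstream work caps mill at shift 5.
mill at shift 3 is achievable: finish -> shift 4; bore -> shift 1; polish -> shift 5; press -> shift 2; mill -> shift 3.

shift 3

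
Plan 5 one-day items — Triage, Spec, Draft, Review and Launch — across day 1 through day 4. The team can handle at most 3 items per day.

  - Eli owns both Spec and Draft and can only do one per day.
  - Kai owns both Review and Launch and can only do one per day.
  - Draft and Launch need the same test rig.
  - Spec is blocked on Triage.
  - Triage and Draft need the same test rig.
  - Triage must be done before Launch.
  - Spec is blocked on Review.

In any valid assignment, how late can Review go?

Downstream work caps Review at day 3.
Review at day 3 is achievable: Launch=day 2; Draft=day 3; Review=day 3; Triage=day 1; Spec=day 4.

day 3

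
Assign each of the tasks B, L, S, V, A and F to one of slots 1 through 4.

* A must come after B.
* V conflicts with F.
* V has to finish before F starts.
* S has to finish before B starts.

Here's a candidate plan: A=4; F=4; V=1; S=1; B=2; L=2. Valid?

V has to finish before F starts — holds.
S has to finish before B starts — holds.
A must come after B — holds.
V conflicts with F — holds.

Yes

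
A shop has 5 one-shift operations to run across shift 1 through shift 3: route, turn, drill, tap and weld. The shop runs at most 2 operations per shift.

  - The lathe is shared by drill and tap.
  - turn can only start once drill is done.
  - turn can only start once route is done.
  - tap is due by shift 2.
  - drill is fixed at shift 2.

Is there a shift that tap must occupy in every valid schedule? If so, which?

tap's window is shift 1–shift 2.
drill is fixed at shift 2, and tap can't share a shift with drill.
So tap must be shift 1.

shift 1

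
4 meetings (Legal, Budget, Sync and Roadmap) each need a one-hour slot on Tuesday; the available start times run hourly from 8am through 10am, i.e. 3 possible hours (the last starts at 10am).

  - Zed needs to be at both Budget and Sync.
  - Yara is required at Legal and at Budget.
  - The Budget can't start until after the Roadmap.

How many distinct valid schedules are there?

12

Splitting on Legal: it can be 8am (6), 9am (4), 10am (2). Listing each branch's schedules as (Budget, Sync, Roadmap):
Legal=8am: (9am,8am,8am) (9am,10am,8am) (10am,8am,8am) (10am,8am,9am) (10am,9am,8am) (10am,9am,9am) — 6.
Legal=9am: (10am,8am,8am) (10am,8am,9am) (10am,9am,8am) (10am,9am,9am) — 4.
Legal=10am: (9am,8am,8am) (9am,10am,8am) — 2.
Summing: 6 + 4 + 2 = 12.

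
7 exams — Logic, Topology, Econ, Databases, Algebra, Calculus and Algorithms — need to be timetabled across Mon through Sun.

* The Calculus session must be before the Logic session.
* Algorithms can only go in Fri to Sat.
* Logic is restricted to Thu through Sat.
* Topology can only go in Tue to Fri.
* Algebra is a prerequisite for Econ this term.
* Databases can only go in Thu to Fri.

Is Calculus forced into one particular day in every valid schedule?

No

Calculus can be Mon (e.g. Logic -> Thu; Topology -> Tue; Databases -> Thu; Econ -> Tue; Algebra -> Mon; Algorithms -> Fri; Calculus -> Mon) or Tue (e.g. Topology -> Tue; Econ -> Tue; Databases -> Thu; Calculus -> Tue; Algorithms -> Fri; Logic -> Thu; Algebra -> Mon).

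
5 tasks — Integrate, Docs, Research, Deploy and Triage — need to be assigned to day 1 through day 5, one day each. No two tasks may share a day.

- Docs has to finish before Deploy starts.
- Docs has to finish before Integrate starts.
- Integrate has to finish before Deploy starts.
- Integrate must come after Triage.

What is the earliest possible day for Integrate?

Precedence pushes Integrate to at least day 2; downstream work caps Integrate at day 4.
Integrate at day 3 is achievable: Integrate in day 3; Research in day 5; Docs in day 1; Deploy in day 4; Triage in day 2.
Nothing earlier works — the capacity limit rule out every day before day 3.

day 3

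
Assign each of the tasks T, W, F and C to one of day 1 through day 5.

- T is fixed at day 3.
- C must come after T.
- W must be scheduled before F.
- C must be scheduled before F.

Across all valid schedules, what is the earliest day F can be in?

Precedence pushes F to at least day 5.
F at day 5 is achievable: T -> day 3, W -> day 1, C -> day 4, F -> day 5.

day 5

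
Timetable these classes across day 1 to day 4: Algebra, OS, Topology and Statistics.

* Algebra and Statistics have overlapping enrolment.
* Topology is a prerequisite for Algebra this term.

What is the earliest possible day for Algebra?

Precedence pushes Algebra to at least day 2.
Algebra at day 2 is achievable: Algebra -> day 2; Topology -> day 1; Statistics -> day 1; OS -> day 1.

day 2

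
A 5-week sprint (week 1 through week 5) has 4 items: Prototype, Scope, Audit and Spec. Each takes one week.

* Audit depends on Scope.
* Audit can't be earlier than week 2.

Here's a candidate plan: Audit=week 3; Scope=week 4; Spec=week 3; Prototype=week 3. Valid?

Audit can't be earlier than week 2 — holds.
Audit depends on Scope — violated.

No. Audit depends on Scope is not satisfied.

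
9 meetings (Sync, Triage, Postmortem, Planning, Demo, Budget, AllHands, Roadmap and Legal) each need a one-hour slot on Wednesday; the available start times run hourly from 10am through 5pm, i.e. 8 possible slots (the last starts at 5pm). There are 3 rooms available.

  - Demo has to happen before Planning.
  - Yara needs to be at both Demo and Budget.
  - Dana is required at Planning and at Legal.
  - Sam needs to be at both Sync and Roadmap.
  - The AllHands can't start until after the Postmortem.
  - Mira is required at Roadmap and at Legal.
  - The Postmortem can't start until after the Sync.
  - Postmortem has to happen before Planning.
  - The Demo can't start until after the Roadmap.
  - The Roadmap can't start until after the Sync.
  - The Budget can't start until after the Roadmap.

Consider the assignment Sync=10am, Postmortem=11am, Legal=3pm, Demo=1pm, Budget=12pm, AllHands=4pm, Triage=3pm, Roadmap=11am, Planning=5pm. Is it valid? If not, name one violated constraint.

Valid

Sam needs to be at both Sync and Roadmap — holds.
The Demo can't start until after the Roadmap — holds.
Yara needs to be at both Demo and Budget — holds.
Mira is required at Roadmap and at Legal — holds.
The Postmortem can't start until after the Sync — holds.
The Budget can't start until after the Roadmap — holds.
There are 3 rooms available — holds.
Dana is required at Planning and at Legal — holds.
The Roadmap can't start until after the Sync — holds.
The AllHands can't start until after the Postmortem — holds.
Demo has to happen before Planning — holds.
Postmortem has to happen before Planning — holds.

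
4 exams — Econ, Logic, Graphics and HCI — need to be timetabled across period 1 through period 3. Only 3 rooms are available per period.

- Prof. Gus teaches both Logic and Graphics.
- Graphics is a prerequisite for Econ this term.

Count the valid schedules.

18

Splitting on Econ: it can be period 2 (6), period 3 (12). Listing each branch's schedules as (Logic, Graphics, HCI) by period number:
Econ=period 2: (2,1,1) (2,1,2) (2,1,3) (3,1,1) (3,1,2) (3,1,3) — 6.
Econ=period 3: (1,2,1) (1,2,2) (1,2,3) (2,1,1) (2,1,2) (2,1,3) (3,1,1) (3,1,2) (3,1,3) (3,2,1) (3,2,2) (3,2,3) — 12.
Summing: 6 + 12 = 18.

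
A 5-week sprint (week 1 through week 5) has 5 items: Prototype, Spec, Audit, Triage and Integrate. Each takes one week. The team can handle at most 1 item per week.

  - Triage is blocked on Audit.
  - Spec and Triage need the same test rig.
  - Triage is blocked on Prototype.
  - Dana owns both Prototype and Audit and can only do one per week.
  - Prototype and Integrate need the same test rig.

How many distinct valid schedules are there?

Splitting on Prototype: it can be week 1 (12), week 2 (12), week 3 (10), week 4 (6). Listing each branch's schedules as (Spec, Audit, Triage, Integrate) by week number:
Prototype=week 1: (2,3,4,5) (2,3,5,4) (2,4,5,3) (3,2,4,5) (3,2,5,4) (3,4,5,2) (4,2,3,5) (4,2,5,3) (4,3,5,2) (5,2,3,4) (5,2,4,3) (5,3,4,2) — 12.
Prototype=week 2: (1,3,4,5) (1,3,5,4) (1,4,5,3) (3,1,4,5) (3,1,5,4) (3,4,5,1) (4,1,3,5) (4,1,5,3) (4,3,5,1) (5,1,3,4) (5,1,4,3) (5,3,4,1) — 12.
Prototype=week 3: (1,2,4,5) (1,2,5,4) (1,4,5,2) (2,1,4,5) (2,1,5,4) (2,4,5,1) (4,1,5,2) (4,2,5,1) (5,1,4,2) (5,2,4,1) — 10.
Prototype=week 4: (1,2,5,3) (1,3,5,2) (2,1,5,3) (2,3,5,1) (3,1,5,2) (3,2,5,1) — 6.
Summing: 12 + 12 + 10 + 6 = 40.

40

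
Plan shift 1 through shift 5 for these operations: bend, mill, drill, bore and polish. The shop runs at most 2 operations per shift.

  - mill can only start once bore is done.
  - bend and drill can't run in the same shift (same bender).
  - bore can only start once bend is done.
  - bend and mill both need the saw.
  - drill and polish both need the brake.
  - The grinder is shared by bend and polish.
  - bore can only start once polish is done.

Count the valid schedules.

30

Splitting on bend: it can be shift 1 (12), shift 2 (12), shift 3 (6). Listing each branch's schedules as (mill, drill, bore, polish) by shift number:
bend=shift 1: (4,3,3,2) (4,4,3,2) (4,5,3,2) (5,2,4,3) (5,3,3,2) (5,3,4,2) (5,4,3,2) (5,4,4,2) (5,4,4,3) (5,5,3,2) (5,5,4,2) (5,5,4,3) — 12.
bend=shift 2: (4,3,3,1) (4,4,3,1) (4,5,3,1) (5,1,4,3) (5,3,3,1) (5,3,4,1) (5,4,3,1) (5,4,4,1) (5,4,4,3) (5,5,3,1) (5,5,4,1) (5,5,4,3) — 12.
bend=shift 3: (5,1,4,2) (5,2,4,1) (5,4,4,1) (5,4,4,2) (5,5,4,1) (5,5,4,2) — 6.
Summing: 12 + 12 + 6 = 30.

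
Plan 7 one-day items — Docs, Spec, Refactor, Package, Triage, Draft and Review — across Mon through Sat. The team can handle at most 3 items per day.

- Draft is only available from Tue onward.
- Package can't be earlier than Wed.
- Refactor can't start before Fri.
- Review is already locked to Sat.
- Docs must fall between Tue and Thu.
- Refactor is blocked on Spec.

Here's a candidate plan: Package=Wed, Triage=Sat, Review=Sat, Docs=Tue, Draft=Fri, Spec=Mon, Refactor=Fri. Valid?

Refactor is blocked on Spec — holds.
Review is already locked to Sat — holds.
The team can handle at most 3 items per day — holds.
Docs must fall between Tue and Thu — holds.
Package can't be earlier than Wed — holds.
Draft is only available from Tue onward — holds.
Refactor can't start before Fri — holds.

Valid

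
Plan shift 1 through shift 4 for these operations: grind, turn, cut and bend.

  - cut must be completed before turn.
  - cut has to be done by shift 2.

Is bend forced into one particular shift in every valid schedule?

bend can be shift 1 (e.g. cut -> shift 1, bend -> shift 1, turn -> shift 2, grind -> shift 1) or shift 2 (e.g. bend=shift 2; cut=shift 1; grind=shift 1; turn=shift 2).

No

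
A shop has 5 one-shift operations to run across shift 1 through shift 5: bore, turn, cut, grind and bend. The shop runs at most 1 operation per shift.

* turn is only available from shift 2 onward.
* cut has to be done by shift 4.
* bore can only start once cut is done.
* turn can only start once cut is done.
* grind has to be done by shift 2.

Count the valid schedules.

16

Splitting on bore: it can be shift 3 (4), shift 4 (6), shift 5 (6). Listing each branch's schedules as (turn, cut, grind, bend) by shift number:
bore=shift 3: (4,1,2,5) (4,2,1,5) (5,1,2,4) (5,2,1,4) — 4.
bore=shift 4: (3,1,2,5) (3,2,1,5) (5,1,2,3) (5,2,1,3) (5,3,1,2) (5,3,2,1) — 6.
bore=shift 5: (3,1,2,4) (3,2,1,4) (4,1,2,3) (4,2,1,3) (4,3,1,2) (4,3,2,1) — 6.
Summing: 4 + 6 + 6 = 16.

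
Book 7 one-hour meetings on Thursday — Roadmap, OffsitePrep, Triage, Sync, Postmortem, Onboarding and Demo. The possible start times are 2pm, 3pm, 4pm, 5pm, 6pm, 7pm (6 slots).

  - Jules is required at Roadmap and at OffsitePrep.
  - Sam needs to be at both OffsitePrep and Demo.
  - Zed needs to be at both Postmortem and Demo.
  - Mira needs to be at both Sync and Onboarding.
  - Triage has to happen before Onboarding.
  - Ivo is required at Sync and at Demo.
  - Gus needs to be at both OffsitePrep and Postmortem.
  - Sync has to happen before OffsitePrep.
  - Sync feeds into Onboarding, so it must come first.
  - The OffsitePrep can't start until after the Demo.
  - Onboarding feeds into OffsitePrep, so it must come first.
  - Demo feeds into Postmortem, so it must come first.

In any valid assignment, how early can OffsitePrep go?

4pm

Precedence pushes OffsitePrep to at least 4pm.
OffsitePrep at 4pm is achievable: Onboarding=3pm; Sync=2pm; Postmortem=5pm; Roadmap=2pm; Demo=3pm; Triage=2pm; OffsitePrep=4pm.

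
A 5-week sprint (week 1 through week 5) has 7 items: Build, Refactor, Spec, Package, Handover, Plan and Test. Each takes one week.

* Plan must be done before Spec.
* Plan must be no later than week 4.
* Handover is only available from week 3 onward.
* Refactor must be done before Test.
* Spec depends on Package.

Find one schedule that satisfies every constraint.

Spec in week 2, Test in week 2, Plan in week 1, Build in week 1, Package in week 1, Refactor in week 1, Handover in week 3

Checking: Package(week 1) before Spec(week 2); Plan(week 1) before Spec(week 2); Refactor(week 1) before Test(week 2); Plan=week 1 in [week 1,week 4]; Handover=week 3 in [week 3,week 5].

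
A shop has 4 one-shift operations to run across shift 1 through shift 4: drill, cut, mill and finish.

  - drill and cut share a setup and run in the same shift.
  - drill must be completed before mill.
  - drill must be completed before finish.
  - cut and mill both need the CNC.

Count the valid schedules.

14

Splitting on drill: it can be shift 1 (9), shift 2 (4), shift 3 (1). Listing each branch's schedules as (cut, mill, finish) by shift number:
drill=shift 1: (1,2,2) (1,2,3) (1,2,4) (1,3,2) (1,3,3) (1,3,4) (1,4,2) (1,4,3) (1,4,4) — 9.
drill=shift 2: (2,3,3) (2,3,4) (2,4,3) (2,4,4) — 4.
drill=shift 3: (3,4,4) — 1.
Summing: 9 + 4 + 1 = 14.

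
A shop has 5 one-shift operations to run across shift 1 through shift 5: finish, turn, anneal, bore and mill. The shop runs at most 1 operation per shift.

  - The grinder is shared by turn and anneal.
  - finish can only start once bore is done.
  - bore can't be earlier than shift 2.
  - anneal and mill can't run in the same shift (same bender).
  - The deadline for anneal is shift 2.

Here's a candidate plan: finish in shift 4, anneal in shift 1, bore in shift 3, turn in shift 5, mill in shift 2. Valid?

Yes

The shop runs at most 1 operation per shift — holds.
finish can only start once bore is done — holds.
anneal and mill can't run in the same shift (same bender) — holds.
The deadline for anneal is shift 2 — holds.
bore can't be earlier than shift 2 — holds.
The grinder is shared by turn and anneal — holds.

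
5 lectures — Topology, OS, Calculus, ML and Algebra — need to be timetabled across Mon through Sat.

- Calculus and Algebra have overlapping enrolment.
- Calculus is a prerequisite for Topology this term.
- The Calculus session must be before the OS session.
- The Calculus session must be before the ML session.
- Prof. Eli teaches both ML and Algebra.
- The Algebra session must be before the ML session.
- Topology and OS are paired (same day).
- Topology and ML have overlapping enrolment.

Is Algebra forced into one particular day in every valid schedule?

No

Algebra can be Mon (e.g. ML -> Wed; OS -> Thu; Calculus -> Tue; Algebra -> Mon; Topology -> Thu) or Tue (e.g. ML=Wed, Algebra=Tue, Calculus=Mon, OS=Tue, Topology=Tue).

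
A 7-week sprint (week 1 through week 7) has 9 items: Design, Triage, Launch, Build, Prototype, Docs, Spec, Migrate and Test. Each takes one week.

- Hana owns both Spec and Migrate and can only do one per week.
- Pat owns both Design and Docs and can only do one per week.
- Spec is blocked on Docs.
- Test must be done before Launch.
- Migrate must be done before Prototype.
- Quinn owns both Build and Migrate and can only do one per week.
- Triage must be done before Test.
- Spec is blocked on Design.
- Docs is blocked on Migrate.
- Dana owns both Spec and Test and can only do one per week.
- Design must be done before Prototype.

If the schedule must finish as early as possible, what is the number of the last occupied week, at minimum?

The precedence chain requires at least 3 distinct weeks.
3 works (last occupied week: week 3): for example Triage=week 1, Launch=week 3, Test=week 2, Build=week 2, Design=week 1, Migrate=week 1, Docs=week 2, Spec=week 3, Prototype=week 2.

3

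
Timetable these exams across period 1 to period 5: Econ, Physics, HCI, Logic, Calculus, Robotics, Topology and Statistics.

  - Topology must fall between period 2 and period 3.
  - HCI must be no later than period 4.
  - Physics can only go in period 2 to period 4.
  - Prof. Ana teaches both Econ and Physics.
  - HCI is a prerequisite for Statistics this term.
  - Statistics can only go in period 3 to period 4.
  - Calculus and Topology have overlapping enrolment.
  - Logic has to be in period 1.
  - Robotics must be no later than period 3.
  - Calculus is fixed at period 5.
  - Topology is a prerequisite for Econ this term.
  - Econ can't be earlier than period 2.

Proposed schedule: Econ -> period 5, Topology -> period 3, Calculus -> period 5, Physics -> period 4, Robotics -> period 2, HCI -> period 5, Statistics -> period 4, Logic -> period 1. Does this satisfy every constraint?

No — it violates: HCI must be no later than period 4

Prof. Ana teaches both Econ and Physics — holds.
HCI is a prerequisite for Statistics this term — violated.
Physics can only go in period 2 to period 4 — holds.
HCI must be no later than period 4 — violated.
Calculus and Topology have overlapping enrolment — holds.
Topology must fall between period 2 and period 3 — holds.
Logic has to be in period 1 — holds.
Econ can't be earlier than period 2 — holds.
Topology is a prerequisite for Econ this term — holds.
Calculus is fixed at period 5 — holds.
Statistics can only go in period 3 to period 4 — holds.
Robotics must be no later than period 3 — holds.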